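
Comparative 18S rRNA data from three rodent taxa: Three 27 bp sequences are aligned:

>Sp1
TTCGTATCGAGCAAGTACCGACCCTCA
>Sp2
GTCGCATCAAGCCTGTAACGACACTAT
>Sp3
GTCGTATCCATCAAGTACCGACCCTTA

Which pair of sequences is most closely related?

Sp1 and Sp3

Sp1–Sp2: 9/27 differ, p = 0.333, d = 0.441.
Sp1–Sp3: 4/27 differ, p = 0.148, d = 0.165.
Sp2–Sp3: 9/27 differ, p = 0.333, d = 0.441.
The smallest distance is between Sp1 and Sp3.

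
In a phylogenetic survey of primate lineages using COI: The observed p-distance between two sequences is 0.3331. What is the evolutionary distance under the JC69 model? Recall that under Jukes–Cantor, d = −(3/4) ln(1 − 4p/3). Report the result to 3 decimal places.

0.440

d = −(3/4) ln(1 − 4p/3) = −0.75 ln(1 − 0.444133) = −0.75 ln(0.555867)
  = −0.75 × (-0.587226) = 0.440420 substitutions/site.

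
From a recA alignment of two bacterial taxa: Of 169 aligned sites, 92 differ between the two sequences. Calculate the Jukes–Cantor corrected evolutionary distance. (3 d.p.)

0.971

p = 92/169 ≈ 0.544379.
d = −(3/4) ln(1 − 4p/3) = −0.75 ln(1 − 0.725839) = −0.75 ln(0.274161)
  = −0.75 × (-1.294040) = 0.970530 substitutions/site.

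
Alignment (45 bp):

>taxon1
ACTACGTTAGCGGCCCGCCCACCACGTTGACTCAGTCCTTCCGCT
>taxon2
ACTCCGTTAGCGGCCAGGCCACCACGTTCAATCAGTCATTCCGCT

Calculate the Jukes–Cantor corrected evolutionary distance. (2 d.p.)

0.15

The sequences differ at 6 of 45 sites (4, 16, 18, 29, 31, 38), so p = 6/45 ≈ 0.133333.
d = −(3/4) ln(1 − 4p/3) = −0.75 ln(1 − 0.177777) = −0.75 ln(0.822223)
  = −0.75 × (-0.195744) = 0.146808 substitutions/site.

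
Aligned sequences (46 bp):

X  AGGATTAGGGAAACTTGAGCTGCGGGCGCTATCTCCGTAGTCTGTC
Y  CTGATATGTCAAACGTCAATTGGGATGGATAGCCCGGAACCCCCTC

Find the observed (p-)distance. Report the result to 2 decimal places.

0.50

The sequences differ at 23 of 46 positions.
p = 23/46 = 0.50.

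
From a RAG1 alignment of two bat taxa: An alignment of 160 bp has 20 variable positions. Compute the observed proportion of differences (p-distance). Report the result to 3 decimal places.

p = 20/160 = 0.125.

0.125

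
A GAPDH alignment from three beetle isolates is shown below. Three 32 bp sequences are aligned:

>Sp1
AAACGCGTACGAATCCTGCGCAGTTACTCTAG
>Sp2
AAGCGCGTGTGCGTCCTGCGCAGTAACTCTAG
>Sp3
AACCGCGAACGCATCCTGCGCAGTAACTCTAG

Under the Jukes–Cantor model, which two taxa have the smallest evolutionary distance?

Sp1–Sp2: 6/32 differ, p = 0.188, d = 0.216.
Sp1–Sp3: 4/32 differ, p = 0.125, d = 0.137.
Sp2–Sp3: 5/32 differ, p = 0.156, d = 0.175.
The smallest distance is between Sp1 and Sp3.

Sp1 and Sp3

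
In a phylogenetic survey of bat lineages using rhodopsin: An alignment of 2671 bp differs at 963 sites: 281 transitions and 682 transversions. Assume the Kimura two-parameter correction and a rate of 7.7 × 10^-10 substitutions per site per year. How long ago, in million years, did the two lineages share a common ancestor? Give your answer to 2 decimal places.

319.56

P = 281/2671 ≈ 0.105204 and Q = 682/2671 ≈ 0.255335.
Under the Kimura two-parameter model, d = −½ ln(1 − 2P − Q) − ¼ ln(1 − 2Q).
1 − 2P − Q = 0.534257, giving −½ ln(0.534257) = 0.313439.
1 − 2Q = 0.48933, giving −¼ ln(0.48933) = 0.178680.
d = 0.313439 + 0.178680 = 0.492119.
Under a molecular clock d = 2μt, so t = d/(2μ) = 0.492119 / (2 × 7.7 × 10^-10) = 319.56 million years.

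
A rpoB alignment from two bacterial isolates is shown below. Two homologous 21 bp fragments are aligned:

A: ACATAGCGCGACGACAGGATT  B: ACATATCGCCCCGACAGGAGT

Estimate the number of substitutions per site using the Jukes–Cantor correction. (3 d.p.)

0.220

The sequences differ at 4 of 21 sites (6, 10, 11, 20), so p = 4/21 ≈ 0.190476.
d = −(3/4) ln(1 − 4p/3) = −0.75 ln(1 − 0.253968) = −0.75 ln(0.746032)
  = −0.75 × (-0.292987) = 0.219740 substitutions/site.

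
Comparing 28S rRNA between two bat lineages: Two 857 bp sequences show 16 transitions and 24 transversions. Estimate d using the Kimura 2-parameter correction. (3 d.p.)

0.048

P = 16/857 ≈ 0.01867 and Q = 24/857 ≈ 0.028005.
Under the Kimura two-parameter model, d = −½ ln(1 − 2P − Q) − ¼ ln(1 − 2Q).
1 − 2P − Q = 0.934655, giving −½ ln(0.934655) = 0.033789.
1 − 2Q = 0.94399, giving −¼ ln(0.94399) = 0.014410.
d = 0.033789 + 0.014410 = 0.048199.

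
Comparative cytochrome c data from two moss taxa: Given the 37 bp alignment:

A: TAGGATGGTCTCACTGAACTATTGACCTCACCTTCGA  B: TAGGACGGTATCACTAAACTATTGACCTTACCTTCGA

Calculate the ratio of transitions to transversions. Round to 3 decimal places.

Transitions are A↔G and C↔T; transversions are all other mismatches.
Transitions: 3. Transversions: 1.
R = 3/1 = 3.000.

3.000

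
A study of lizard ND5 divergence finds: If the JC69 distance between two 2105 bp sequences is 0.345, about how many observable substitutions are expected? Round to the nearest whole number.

Invert JC69: p = (3/4)(1 − e^(−4d/3)) = 0.75 × (1 − e^(-0.46)) = 0.75 × (1 − 0.631284) = 0.276537.
Expected differing sites = pL ≈ 0.276537 × 2105 = 582.110385 ≈ 582.

582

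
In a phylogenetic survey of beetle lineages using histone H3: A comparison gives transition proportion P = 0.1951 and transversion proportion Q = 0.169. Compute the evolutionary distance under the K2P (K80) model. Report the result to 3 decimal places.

0.513

Under the Kimura two-parameter model, d = −½ ln(1 − 2P − Q) − ¼ ln(1 − 2Q).
1 − 2P − Q = 0.4408, giving −½ ln(0.4408) = 0.409582.
1 − 2Q = 0.662, giving −¼ ln(0.662) = 0.103122.
d = 0.409582 + 0.103122 = 0.512704.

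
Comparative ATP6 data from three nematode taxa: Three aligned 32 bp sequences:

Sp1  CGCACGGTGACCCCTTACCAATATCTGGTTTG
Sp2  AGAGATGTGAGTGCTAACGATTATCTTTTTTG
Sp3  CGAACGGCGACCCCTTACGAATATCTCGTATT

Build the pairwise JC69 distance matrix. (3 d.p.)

d(Sp1,Sp2) = 0.585, d(Sp1,Sp3) = 0.216, d(Sp2,Sp3) = 0.657

Sp1–Sp2: 13/32 sites differ → p = 0.40625, d = −0.75 ln(1 − 0.541667) = 0.585119 ≈ 0.585.
Sp1–Sp3: 6/32 sites differ → p = 0.1875, d = −0.75 ln(1 − 0.25) = 0.215762 ≈ 0.216.
Sp2–Sp3: 14/32 sites differ → p = 0.4375, d = −0.75 ln(1 − 0.583333) = 0.656601 ≈ 0.657.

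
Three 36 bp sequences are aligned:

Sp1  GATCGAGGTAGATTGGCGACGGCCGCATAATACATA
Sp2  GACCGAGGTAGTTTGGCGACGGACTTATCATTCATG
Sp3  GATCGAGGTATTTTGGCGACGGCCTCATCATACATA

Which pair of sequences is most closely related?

Sp1 and Sp3

Sp1–Sp2: 8/36 differ, p = 0.222, d = 0.264.
Sp1–Sp3: 4/36 differ, p = 0.111, d = 0.120.
Sp2–Sp3: 6/36 differ, p = 0.167, d = 0.188.
The smallest distance is between Sp1 and Sp3.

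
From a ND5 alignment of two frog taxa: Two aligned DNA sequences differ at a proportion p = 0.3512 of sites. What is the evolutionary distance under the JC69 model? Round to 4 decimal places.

0.4737

d = −(3/4) ln(1 − 4p/3) = −0.75 ln(1 − 0.468267) = −0.75 ln(0.531733)
  = −0.75 × (-0.631614) = 0.473711 substitutions/site.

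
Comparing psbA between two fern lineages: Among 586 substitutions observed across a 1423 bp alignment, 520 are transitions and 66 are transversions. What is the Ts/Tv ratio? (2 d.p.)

R = 520/66 = 7.878787… ≈ 7.88 (to 2 d.p.).

7.88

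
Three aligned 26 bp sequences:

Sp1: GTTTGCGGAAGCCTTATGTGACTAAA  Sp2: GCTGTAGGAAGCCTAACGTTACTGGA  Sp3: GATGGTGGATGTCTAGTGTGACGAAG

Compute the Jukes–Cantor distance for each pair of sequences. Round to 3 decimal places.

d(Sp1,Sp2) = 0.464, d(Sp1,Sp3) = 0.464, d(Sp2,Sp3) = 0.717

Sp1–Sp2: 9/26 sites differ → p ≈ 0.346154, d = −0.75 ln(1 − 0.461539) = 0.464280 ≈ 0.464.
Sp1–Sp3: 9/26 sites differ → p ≈ 0.346154, d = −0.75 ln(1 − 0.461539) = 0.464280 ≈ 0.464.
Sp2–Sp3: 12/26 sites differ → p ≈ 0.461538, d = −0.75 ln(1 − 0.615384) = 0.716632 ≈ 0.717.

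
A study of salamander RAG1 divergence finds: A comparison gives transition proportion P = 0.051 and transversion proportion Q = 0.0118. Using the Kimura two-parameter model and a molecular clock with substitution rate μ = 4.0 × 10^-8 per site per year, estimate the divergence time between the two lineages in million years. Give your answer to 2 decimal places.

0.83

Under the Kimura two-parameter model, d = −½ ln(1 − 2P − Q) − ¼ ln(1 − 2Q).
1 − 2P − Q = 0.8862, giving −½ ln(0.8862) = 0.060406.
1 − 2Q = 0.9764, giving −¼ ln(0.9764) = 0.005971.
d = 0.060406 + 0.005971 = 0.066377.
Under a molecular clock d = 2μt, so t = d/(2μ) = 0.066377 / (2 × 4.0 × 10^-8) = 0.83 million years.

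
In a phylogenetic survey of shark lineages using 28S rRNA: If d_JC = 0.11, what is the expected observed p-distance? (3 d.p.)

p = (3/4)(1 − e^(−4d/3)) = 0.75 × (1 − e^(-0.146667)) = 0.75 × (1 − 0.863582) = 0.102314.

0.102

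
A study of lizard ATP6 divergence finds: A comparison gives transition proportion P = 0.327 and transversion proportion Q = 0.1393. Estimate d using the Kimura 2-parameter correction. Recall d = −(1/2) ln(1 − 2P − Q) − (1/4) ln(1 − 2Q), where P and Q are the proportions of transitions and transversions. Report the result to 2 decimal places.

0.87

Under the Kimura two-parameter model, d = −½ ln(1 − 2P − Q) − ¼ ln(1 − 2Q).
1 − 2P − Q = 0.2067, giving −½ ln(0.2067) = 0.788243.
1 − 2Q = 0.7214, giving −¼ ln(0.7214) = 0.081640.
d = 0.788243 + 0.081640 = 0.869883.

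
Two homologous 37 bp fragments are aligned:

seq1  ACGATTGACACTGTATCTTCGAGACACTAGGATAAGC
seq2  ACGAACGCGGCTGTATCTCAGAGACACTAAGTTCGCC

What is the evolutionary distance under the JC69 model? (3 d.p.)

0.425

The sequences differ at 12 of 37 sites, so p = 12/37 ≈ 0.324324.
d = −(3/4) ln(1 − 4p/3) = −0.75 ln(1 − 0.432432) = −0.75 ln(0.567568)
  = −0.75 × (-0.566395) = 0.424796 substitutions/site.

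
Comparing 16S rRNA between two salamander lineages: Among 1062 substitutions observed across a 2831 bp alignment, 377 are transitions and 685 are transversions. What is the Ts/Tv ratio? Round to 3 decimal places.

R = 377/685 = 0.550364… ≈ 0.550 (to 3 d.p.).

0.550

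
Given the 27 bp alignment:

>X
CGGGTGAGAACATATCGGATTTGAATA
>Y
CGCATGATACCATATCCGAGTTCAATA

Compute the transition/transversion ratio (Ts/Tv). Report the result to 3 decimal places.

0.167

Transitions are A↔G and C↔T; transversions are all other mismatches.
Transitions: 1. Transversions: 6.
R = 1/6 = 0.166666… ≈ 0.167 (to 3 d.p.).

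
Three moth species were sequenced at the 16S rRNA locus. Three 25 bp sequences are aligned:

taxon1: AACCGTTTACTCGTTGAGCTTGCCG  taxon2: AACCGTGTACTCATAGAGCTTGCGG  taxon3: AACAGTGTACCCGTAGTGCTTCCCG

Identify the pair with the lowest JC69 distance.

taxon1–taxon2: 4/25 differ, p = 0.160, d = 0.180.
taxon1–taxon3: 6/25 differ, p = 0.240, d = 0.289.
taxon2–taxon3: 6/25 differ, p = 0.240, d = 0.289.
The smallest distance is between taxon1 and taxon2.

taxon1 and taxon2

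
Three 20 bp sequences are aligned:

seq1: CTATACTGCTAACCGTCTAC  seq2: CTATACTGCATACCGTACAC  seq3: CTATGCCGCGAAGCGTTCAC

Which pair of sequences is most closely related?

seq1–seq2: 4/20 differ, p = 0.200, d = 0.233.
seq1–seq3: 6/20 differ, p = 0.300, d = 0.383.
seq2–seq3: 6/20 differ, p = 0.300, d = 0.383.
The smallest distance is between seq1 and seq2.

seq1 and seq2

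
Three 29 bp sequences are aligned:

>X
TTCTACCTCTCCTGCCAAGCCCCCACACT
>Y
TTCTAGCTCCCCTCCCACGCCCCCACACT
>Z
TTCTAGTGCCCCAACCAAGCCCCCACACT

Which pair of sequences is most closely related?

X and Y

X–Y: 4/29 differ, p = 0.138, d = 0.152.
X–Z: 6/29 differ, p = 0.207, d = 0.242.
Y–Z: 5/29 differ, p = 0.172, d = 0.196.
The smallest distance is between X and Y.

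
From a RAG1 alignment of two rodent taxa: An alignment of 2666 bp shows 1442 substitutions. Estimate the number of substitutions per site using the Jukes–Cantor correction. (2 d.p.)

0.96

p = 1442/2666 ≈ 0.540885.
d = −(3/4) ln(1 − 4p/3) = −0.75 ln(1 − 0.72118) = −0.75 ln(0.27882)
  = −0.75 × (-1.277189) = 0.957892 substitutions/site.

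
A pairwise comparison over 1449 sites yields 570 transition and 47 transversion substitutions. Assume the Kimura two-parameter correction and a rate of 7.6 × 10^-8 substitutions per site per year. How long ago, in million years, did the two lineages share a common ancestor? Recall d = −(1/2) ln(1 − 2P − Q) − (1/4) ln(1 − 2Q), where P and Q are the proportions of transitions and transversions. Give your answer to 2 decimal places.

P = 570/1449 ≈ 0.393375 and Q = 47/1449 ≈ 0.032436.
Under the Kimura two-parameter model, d = −½ ln(1 − 2P − Q) − ¼ ln(1 − 2Q).
1 − 2P − Q = 0.180814, giving −½ ln(0.180814) = 0.855143.
1 − 2Q = 0.935128, giving −¼ ln(0.935128) = 0.016768.
d = 0.855143 + 0.016768 = 0.871911.
Under a molecular clock d = 2μt, so t = d/(2μ) = 0.871911 / (2 × 7.6 × 10^-8) = 5.74 million years.

5.74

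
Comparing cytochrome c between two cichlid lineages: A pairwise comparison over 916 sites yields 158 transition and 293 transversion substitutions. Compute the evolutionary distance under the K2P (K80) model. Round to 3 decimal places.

P = 158/916 ≈ 0.172489 and Q = 293/916 ≈ 0.319869.
Under the Kimura two-parameter model, d = −½ ln(1 − 2P − Q) − ¼ ln(1 − 2Q).
1 − 2P − Q = 0.335153, giving −½ ln(0.335153) = 0.546584.
1 − 2Q = 0.360262, giving −¼ ln(0.360262) = 0.255231.
d = 0.546584 + 0.255231 = 0.801815.

0.802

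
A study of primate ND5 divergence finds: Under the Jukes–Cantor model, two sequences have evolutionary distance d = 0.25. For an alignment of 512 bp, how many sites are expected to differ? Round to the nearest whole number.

109

Invert JC69: p = (3/4)(1 − e^(−4d/3)) = 0.75 × (1 − e^(-0.333333)) = 0.75 × (1 − 0.716532) = 0.212601.
Expected differing sites = pL ≈ 0.212601 × 512 = 108.851712 ≈ 109.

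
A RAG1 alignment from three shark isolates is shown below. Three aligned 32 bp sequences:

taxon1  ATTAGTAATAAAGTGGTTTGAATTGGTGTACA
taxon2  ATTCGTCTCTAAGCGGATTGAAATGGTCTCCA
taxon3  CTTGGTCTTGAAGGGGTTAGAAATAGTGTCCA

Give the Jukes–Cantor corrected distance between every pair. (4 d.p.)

d(taxon1,taxon2) = 0.4042, d(taxon1,taxon3) = 0.4042, d(taxon2,taxon3) = 0.3525

taxon1–taxon2: 10/32 sites differ → p = 0.3125, d = −0.75 ln(1 − 0.416667) = 0.404248 ≈ 0.4042.
taxon1–taxon3: 10/32 sites differ → p = 0.3125, d = −0.75 ln(1 − 0.416667) = 0.404248 ≈ 0.4042.
taxon2–taxon3: 9/32 sites differ → p = 0.28125, d = −0.75 ln(1 − 0.375) = 0.352503 ≈ 0.3525.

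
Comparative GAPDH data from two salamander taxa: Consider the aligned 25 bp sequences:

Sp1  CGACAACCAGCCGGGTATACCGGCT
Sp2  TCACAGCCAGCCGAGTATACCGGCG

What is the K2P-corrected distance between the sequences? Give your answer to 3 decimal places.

0.236

Of 25 sites, 3 differences are transitions and 2 are transversions, so P = 3/25 = 0.12 and Q = 2/25 = 0.08.
Under the Kimura two-parameter model, d = −½ ln(1 − 2P − Q) − ¼ ln(1 − 2Q).
1 − 2P − Q = 0.68, giving −½ ln(0.68) = 0.192831.
1 − 2Q = 0.84, giving −¼ ln(0.84) = 0.043588.
d = 0.192831 + 0.043588 = 0.236419.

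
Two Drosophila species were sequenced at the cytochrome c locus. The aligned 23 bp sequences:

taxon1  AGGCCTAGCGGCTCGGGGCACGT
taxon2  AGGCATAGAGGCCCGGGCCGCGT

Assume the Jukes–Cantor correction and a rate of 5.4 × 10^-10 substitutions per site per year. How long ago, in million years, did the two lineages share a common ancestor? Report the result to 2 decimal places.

237.70

The sequences differ at 5 of 23 sites (5, 9, 13, 18, 20), so p = 5/23 ≈ 0.217391.
d = −(3/4) ln(1 − 4p/3) = −0.75 ln(1 − 0.289855) = −0.75 ln(0.710145)
  = −0.75 × (-0.342286) = 0.256715 substitutions/site.
Under a molecular clock d = 2μt, so t = d/(2μ) = 0.256715 / (2 × 5.4 × 10^-10) = 237.70 million years.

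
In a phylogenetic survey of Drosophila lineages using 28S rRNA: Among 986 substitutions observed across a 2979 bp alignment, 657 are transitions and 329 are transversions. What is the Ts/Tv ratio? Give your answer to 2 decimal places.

R = 657/329 = 1.996960… ≈ 2.00 (to 2 d.p.).

2.00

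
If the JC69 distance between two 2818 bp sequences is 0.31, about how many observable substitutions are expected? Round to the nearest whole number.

716

Invert JC69: p = (3/4)(1 − e^(−4d/3)) = 0.75 × (1 − e^(-0.413333)) = 0.75 × (1 − 0.661442) = 0.253919.
Expected differing sites = pL ≈ 0.253919 × 2818 = 715.543742 ≈ 716.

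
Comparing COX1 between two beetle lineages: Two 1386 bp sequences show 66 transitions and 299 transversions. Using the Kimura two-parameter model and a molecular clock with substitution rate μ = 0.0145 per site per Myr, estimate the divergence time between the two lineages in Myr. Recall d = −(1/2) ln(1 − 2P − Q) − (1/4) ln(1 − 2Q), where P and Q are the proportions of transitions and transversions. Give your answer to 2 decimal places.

P = 66/1386 ≈ 0.047619 and Q = 299/1386 ≈ 0.215729.
Under the Kimura two-parameter model, d = −½ ln(1 − 2P − Q) − ¼ ln(1 − 2Q).
1 − 2P − Q = 0.689033, giving −½ ln(0.689033) = 0.186233.
1 − 2Q = 0.568542, giving −¼ ln(0.568542) = 0.141170.
d = 0.186233 + 0.141170 = 0.327403.
Under a molecular clock d = 2μt, so t = d/(2μ) = 0.327403 / (2 × 0.0145) = 11.29 Myr.

11.29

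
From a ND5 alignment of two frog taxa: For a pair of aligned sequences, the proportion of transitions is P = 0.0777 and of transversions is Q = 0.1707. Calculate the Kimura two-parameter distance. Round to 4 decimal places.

0.3017

Under the Kimura two-parameter model, d = −½ ln(1 − 2P − Q) − ¼ ln(1 − 2Q).
1 − 2P − Q = 0.6739, giving −½ ln(0.6739) = 0.197337.
1 − 2Q = 0.6586, giving −¼ ln(0.6586) = 0.104410.
d = 0.197337 + 0.104410 = 0.301747.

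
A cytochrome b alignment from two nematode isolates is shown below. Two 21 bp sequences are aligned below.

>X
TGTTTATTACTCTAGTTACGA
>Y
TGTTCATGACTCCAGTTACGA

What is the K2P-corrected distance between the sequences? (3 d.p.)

0.161

Of 21 sites, 2 differences are transitions and 1 are transversions, so P = 2/21 ≈ 0.095238 and Q = 1/21 ≈ 0.047619.
Under the Kimura two-parameter model, d = −½ ln(1 − 2P − Q) − ¼ ln(1 − 2Q).
1 − 2P − Q = 0.761905, giving −½ ln(0.761905) = 0.135967.
1 − 2Q = 0.904762, giving −¼ ln(0.904762) = 0.025021.
d = 0.135967 + 0.025021 = 0.160988.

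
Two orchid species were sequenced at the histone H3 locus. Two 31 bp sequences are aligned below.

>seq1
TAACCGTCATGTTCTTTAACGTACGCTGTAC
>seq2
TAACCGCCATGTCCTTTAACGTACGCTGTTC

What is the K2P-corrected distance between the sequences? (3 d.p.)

0.105

Of 31 sites, 2 differences are transitions and 1 are transversions, so P = 2/31 ≈ 0.064516 and Q = 1/31 ≈ 0.032258.
Under the Kimura two-parameter model, d = −½ ln(1 − 2P − Q) − ¼ ln(1 − 2Q).
1 − 2P − Q = 0.83871, giving −½ ln(0.83871) = 0.087945.
1 − 2Q = 0.935484, giving −¼ ln(0.935484) = 0.016673.
d = 0.087945 + 0.016673 = 0.104618.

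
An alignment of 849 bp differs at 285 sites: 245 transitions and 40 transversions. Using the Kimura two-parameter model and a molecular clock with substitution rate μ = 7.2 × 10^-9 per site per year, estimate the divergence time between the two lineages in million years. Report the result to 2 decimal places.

35.71

P = 245/849 ≈ 0.288575 and Q = 40/849 ≈ 0.047114.
Under the Kimura two-parameter model, d = −½ ln(1 − 2P − Q) − ¼ ln(1 − 2Q).
1 − 2P − Q = 0.375736, giving −½ ln(0.375736) = 0.489434.
1 − 2Q = 0.905772, giving −¼ ln(0.905772) = 0.024742.
d = 0.489434 + 0.024742 = 0.514176.
Under a molecular clock d = 2μt, so t = d/(2μ) = 0.514176 / (2 × 7.2 × 10^-9) = 35.71 million years.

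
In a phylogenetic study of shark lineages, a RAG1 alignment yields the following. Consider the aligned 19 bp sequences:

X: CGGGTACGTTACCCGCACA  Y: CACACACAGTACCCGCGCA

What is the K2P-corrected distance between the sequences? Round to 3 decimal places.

0.558

Of 19 sites, 5 differences are transitions and 2 are transversions, so P = 5/19 ≈ 0.263158 and Q = 2/19 ≈ 0.105263.
Under the Kimura two-parameter model, d = −½ ln(1 − 2P − Q) − ¼ ln(1 − 2Q).
1 − 2P − Q = 0.368421, giving −½ ln(0.368421) = 0.499264.
1 − 2Q = 0.789474, giving −¼ ln(0.789474) = 0.059097.
d = 0.499264 + 0.059097 = 0.558361.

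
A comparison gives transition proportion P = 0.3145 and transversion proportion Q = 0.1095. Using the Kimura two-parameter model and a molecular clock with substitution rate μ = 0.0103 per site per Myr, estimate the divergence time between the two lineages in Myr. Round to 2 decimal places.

35.56

Under the Kimura two-parameter model, d = −½ ln(1 − 2P − Q) − ¼ ln(1 − 2Q).
1 − 2P − Q = 0.2615, giving −½ ln(0.2615) = 0.670660.
1 − 2Q = 0.781, giving −¼ ln(0.781) = 0.061795.
d = 0.670660 + 0.061795 = 0.732455.
Under a molecular clock d = 2μt, so t = d/(2μ) = 0.732455 / (2 × 0.0103) = 35.56 Myr.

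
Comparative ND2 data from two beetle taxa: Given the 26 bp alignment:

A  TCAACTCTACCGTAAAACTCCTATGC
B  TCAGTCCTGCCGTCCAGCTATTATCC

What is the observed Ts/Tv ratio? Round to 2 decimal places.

1.50

Transitions are A↔G and C↔T; transversions are all other mismatches.
Transitions: 6. Transversions: 4.
R = 6/4 = 1.50.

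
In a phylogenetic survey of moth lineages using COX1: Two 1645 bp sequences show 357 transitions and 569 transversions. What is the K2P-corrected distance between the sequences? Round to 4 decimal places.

P = 357/1645 ≈ 0.217021 and Q = 569/1645 ≈ 0.345897.
Under the Kimura two-parameter model, d = −½ ln(1 − 2P − Q) − ¼ ln(1 − 2Q).
1 − 2P − Q = 0.220061, giving −½ ln(0.220061) = 0.756925.
1 − 2Q = 0.308206, giving −¼ ln(0.308206) = 0.294247.
d = 0.756925 + 0.294247 = 1.051172.

1.0512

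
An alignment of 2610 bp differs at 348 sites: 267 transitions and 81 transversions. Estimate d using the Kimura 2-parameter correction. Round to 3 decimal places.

P = 267/2610 ≈ 0.102299 and Q = 81/2610 ≈ 0.031034.
Under the Kimura two-parameter model, d = −½ ln(1 − 2P − Q) − ¼ ln(1 − 2Q).
1 − 2P − Q = 0.764368, giving −½ ln(0.764368) = 0.134353.
1 − 2Q = 0.937932, giving −¼ ln(0.937932) = 0.016019.
d = 0.134353 + 0.016019 = 0.150372.

0.150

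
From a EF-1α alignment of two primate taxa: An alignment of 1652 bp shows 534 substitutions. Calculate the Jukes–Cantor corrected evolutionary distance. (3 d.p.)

p = 534/1652 ≈ 0.323245.
d = −(3/4) ln(1 − 4p/3) = −0.75 ln(1 − 0.430993) = −0.75 ln(0.569007)
  = −0.75 × (-0.563863) = 0.422897 substitutions/site.

0.423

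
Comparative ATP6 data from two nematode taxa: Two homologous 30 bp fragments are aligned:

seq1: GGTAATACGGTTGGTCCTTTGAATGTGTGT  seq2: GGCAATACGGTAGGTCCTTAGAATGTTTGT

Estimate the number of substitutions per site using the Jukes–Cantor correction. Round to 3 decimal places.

0.147

The sequences differ at 4 of 30 sites (3, 12, 20, 27), so p = 4/30 ≈ 0.133333.
d = −(3/4) ln(1 − 4p/3) = −0.75 ln(1 − 0.177777) = −0.75 ln(0.822223)
  = −0.75 × (-0.195744) = 0.146808 substitutions/site.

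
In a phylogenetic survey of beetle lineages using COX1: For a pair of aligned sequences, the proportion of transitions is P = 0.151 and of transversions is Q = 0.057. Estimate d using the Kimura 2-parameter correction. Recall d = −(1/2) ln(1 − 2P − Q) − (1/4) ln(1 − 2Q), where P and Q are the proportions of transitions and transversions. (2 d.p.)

Under the Kimura two-parameter model, d = −½ ln(1 − 2P − Q) − ¼ ln(1 − 2Q).
1 − 2P − Q = 0.641, giving −½ ln(0.641) = 0.222363.
1 − 2Q = 0.886, giving −¼ ln(0.886) = 0.030260.
d = 0.222363 + 0.030260 = 0.252623.

0.25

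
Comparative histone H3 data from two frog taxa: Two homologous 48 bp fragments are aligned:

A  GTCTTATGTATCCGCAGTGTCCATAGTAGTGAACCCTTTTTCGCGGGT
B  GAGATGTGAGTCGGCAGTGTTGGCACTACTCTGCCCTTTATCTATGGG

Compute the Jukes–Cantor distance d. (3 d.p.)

0.657

The sequences differ at 21 of 48 sites, so p = 21/48 = 0.4375.
d = −(3/4) ln(1 − 4p/3) = −0.75 ln(1 − 0.583333) = −0.75 ln(0.416667)
  = −0.75 × (-0.875468) = 0.656601 substitutions/site.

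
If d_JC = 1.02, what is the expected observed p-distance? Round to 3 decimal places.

p = (3/4)(1 − e^(−4d/3)) = 0.75 × (1 − e^(-1.36)) = 0.75 × (1 − 0.256661) = 0.557504.

0.558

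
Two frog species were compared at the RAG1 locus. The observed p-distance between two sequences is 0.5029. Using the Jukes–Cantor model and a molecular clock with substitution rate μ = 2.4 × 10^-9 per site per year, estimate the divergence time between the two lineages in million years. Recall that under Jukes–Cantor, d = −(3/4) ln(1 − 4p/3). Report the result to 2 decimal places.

d = −(3/4) ln(1 − 4p/3) = −0.75 ln(1 − 0.670533) = −0.75 ln(0.329467)
  = −0.75 × (-1.110279) = 0.832709 substitutions/site.
Under a molecular clock d = 2μt, so t = d/(2μ) = 0.832709 / (2 × 2.4 × 10^-9) = 173.48 million years.

173.48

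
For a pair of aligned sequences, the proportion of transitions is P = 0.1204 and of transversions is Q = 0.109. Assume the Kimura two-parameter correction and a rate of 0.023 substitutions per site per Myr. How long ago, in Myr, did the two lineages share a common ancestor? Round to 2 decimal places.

Under the Kimura two-parameter model, d = −½ ln(1 − 2P − Q) − ¼ ln(1 − 2Q).
1 − 2P − Q = 0.6502, giving −½ ln(0.6502) = 0.215238.
1 − 2Q = 0.782, giving −¼ ln(0.782) = 0.061475.
d = 0.215238 + 0.061475 = 0.276713.
Under a molecular clock d = 2μt, so t = d/(2μ) = 0.276713 / (2 × 0.023) = 6.02 Myr.

6.02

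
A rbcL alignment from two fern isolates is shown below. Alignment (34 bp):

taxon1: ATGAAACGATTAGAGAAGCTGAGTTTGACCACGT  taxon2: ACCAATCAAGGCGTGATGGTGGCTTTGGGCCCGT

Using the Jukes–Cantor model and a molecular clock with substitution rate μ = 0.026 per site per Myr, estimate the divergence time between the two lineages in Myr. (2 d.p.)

The sequences differ at 15 of 34 sites, so p = 15/34 ≈ 0.441176.
d = −(3/4) ln(1 − 4p/3) = −0.75 ln(1 − 0.588235) = −0.75 ln(0.411765)
  = −0.75 × (-0.887302) = 0.665477 substitutions/site.
Under a molecular clock d = 2μt, so t = d/(2μ) = 0.665477 / (2 × 0.026) = 12.80 Myr.

12.80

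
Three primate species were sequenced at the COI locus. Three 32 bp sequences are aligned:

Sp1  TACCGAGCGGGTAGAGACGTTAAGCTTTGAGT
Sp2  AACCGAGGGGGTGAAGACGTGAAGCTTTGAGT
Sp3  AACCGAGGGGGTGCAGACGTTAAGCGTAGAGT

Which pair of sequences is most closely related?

Sp2 and Sp3

Sp1–Sp2: 5/32 differ, p = 0.156, d = 0.175.
Sp1–Sp3: 6/32 differ, p = 0.188, d = 0.216.
Sp2–Sp3: 4/32 differ, p = 0.125, d = 0.137.
The smallest distance is between Sp2 and Sp3.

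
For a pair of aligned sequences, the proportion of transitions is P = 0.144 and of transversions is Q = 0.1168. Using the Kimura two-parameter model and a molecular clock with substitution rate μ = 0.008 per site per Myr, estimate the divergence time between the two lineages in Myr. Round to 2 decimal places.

20.37

Under the Kimura two-parameter model, d = −½ ln(1 − 2P − Q) − ¼ ln(1 − 2Q).
1 − 2P − Q = 0.5952, giving −½ ln(0.5952) = 0.259429.
1 − 2Q = 0.7664, giving −¼ ln(0.7664) = 0.066513.
d = 0.259429 + 0.066513 = 0.325942.
Under a molecular clock d = 2μt, so t = d/(2μ) = 0.325942 / (2 × 0.008) = 20.37 Myr.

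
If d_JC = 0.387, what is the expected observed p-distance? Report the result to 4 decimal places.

p = (3/4)(1 − e^(−4d/3)) = 0.75 × (1 − e^(-0.516)) = 0.75 × (1 − 0.596903) = 0.302323.

0.3023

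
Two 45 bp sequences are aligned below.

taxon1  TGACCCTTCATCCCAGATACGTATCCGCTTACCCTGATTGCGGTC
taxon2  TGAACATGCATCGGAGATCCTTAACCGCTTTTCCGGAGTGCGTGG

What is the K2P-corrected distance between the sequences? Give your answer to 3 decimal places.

0.463

Of 45 sites, 1 differences are transitions and 14 are transversions, so P = 1/45 ≈ 0.022222 and Q = 14/45 ≈ 0.311111.
Under the Kimura two-parameter model, d = −½ ln(1 − 2P − Q) − ¼ ln(1 − 2Q).
1 − 2P − Q = 0.644445, giving −½ ln(0.644445) = 0.219683.
1 − 2Q = 0.377778, giving −¼ ln(0.377778) = 0.243362.
d = 0.219683 + 0.243362 = 0.463045.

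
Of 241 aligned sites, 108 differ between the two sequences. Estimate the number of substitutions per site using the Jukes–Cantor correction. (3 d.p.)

p = 108/241 ≈ 0.448133.
d = −(3/4) ln(1 − 4p/3) = −0.75 ln(1 − 0.597511) = −0.75 ln(0.402489)
  = −0.75 × (-0.910088) = 0.682566 substitutions/site.

0.683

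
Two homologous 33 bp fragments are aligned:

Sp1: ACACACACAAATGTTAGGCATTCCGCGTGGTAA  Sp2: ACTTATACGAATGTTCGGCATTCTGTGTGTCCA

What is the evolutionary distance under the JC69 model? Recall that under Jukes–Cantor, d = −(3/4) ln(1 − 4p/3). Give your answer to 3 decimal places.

The sequences differ at 10 of 33 sites (3, 4, 6, 9, 16, 24, 26, 30, 31, 32), so p = 10/33 ≈ 0.30303.
d = −(3/4) ln(1 − 4p/3) = −0.75 ln(1 − 0.40404) = −0.75 ln(0.59596)
  = −0.75 × (-0.517582) = 0.388187 substitutions/site.

0.388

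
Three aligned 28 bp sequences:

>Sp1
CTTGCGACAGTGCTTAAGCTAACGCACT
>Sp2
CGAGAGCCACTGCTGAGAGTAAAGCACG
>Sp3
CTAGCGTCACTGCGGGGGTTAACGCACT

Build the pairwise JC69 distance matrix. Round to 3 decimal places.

d(Sp1,Sp2) = 0.556, d(Sp1,Sp3) = 0.360, d(Sp2,Sp3) = 0.420

Sp1–Sp2: 11/28 sites differ → p ≈ 0.392857, d = −0.75 ln(1 − 0.523809) = 0.556452 ≈ 0.556.
Sp1–Sp3: 8/28 sites differ → p ≈ 0.285714, d = −0.75 ln(1 − 0.380952) = 0.359679 ≈ 0.360.
Sp2–Sp3: 9/28 sites differ → p ≈ 0.321429, d = −0.75 ln(1 − 0.428572) = 0.419713 ≈ 0.420.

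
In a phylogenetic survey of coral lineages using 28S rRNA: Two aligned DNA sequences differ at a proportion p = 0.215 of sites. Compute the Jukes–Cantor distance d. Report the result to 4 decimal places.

0.2534

d = −(3/4) ln(1 − 4p/3) = −0.75 ln(1 − 0.286667) = −0.75 ln(0.713333)
  = −0.75 × (-0.337807) = 0.253355 substitutions/site.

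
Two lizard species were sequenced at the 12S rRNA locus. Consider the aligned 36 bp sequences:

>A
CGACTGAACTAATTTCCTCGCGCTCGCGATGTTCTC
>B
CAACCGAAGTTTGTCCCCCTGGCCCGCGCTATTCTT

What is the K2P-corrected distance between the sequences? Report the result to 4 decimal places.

0.5609

Of 36 sites, 7 differences are transitions and 7 are transversions, so P = 7/36 ≈ 0.194444 and Q = 7/36 ≈ 0.194444.
Under the Kimura two-parameter model, d = −½ ln(1 − 2P − Q) − ¼ ln(1 − 2Q).
1 − 2P − Q = 0.416668, giving −½ ln(0.416668) = 0.437733.
1 − 2Q = 0.611112, giving −¼ ln(0.611112) = 0.123119.
d = 0.437733 + 0.123119 = 0.560852.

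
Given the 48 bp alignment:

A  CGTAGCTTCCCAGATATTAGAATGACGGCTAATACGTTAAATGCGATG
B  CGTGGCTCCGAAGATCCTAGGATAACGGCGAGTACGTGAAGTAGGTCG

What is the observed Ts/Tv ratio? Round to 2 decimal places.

Transitions are A↔G and C↔T; transversions are all other mismatches.
Transitions: 9. Transversions: 7.
R = 9/7 = 1.285714… ≈ 1.29 (to 2 d.p.).

1.29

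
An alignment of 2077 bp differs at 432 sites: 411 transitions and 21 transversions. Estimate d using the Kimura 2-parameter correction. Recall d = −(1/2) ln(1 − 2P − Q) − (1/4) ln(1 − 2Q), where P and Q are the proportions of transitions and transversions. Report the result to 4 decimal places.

0.2654

P = 411/2077 ≈ 0.197882 and Q = 21/2077 ≈ 0.010111.
Under the Kimura two-parameter model, d = −½ ln(1 − 2P − Q) − ¼ ln(1 − 2Q).
1 − 2P − Q = 0.594125, giving −½ ln(0.594125) = 0.260333.
1 − 2Q = 0.979778, giving −¼ ln(0.979778) = 0.005107.
d = 0.260333 + 0.005107 = 0.265440.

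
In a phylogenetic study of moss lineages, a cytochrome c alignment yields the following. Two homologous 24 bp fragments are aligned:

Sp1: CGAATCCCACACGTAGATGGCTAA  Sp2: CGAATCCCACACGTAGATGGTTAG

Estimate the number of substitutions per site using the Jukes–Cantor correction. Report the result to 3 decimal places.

0.088

The sequences differ at 2 of 24 sites (21, 24), so p = 2/24 ≈ 0.083333.
d = −(3/4) ln(1 − 4p/3) = −0.75 ln(1 − 0.111111) = −0.75 ln(0.888889)
  = −0.75 × (-0.117783) = 0.088337 substitutions/site.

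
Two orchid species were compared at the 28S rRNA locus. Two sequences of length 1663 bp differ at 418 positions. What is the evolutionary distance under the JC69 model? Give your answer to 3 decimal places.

0.306

p = 418/1663 ≈ 0.251353.
d = −(3/4) ln(1 − 4p/3) = −0.75 ln(1 − 0.335137) = −0.75 ln(0.664863)
  = −0.75 × (-0.408174) = 0.306131 substitutions/site.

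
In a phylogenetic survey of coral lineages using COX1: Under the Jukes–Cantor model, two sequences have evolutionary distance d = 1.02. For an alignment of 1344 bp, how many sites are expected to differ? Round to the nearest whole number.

749

Invert JC69: p = (3/4)(1 − e^(−4d/3)) = 0.75 × (1 − e^(-1.36)) = 0.75 × (1 − 0.256661) = 0.557504.
Expected differing sites = pL ≈ 0.557504 × 1344 = 749.285376 ≈ 749.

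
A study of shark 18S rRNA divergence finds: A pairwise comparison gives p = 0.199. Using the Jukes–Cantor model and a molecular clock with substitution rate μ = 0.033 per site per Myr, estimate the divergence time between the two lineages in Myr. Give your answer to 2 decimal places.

3.50

d = −(3/4) ln(1 − 4p/3) = −0.75 ln(1 − 0.265333) = −0.75 ln(0.734667)
  = −0.75 × (-0.308338) = 0.231254 substitutions/site.
Under a molecular clock d = 2μt, so t = d/(2μ) = 0.231254 / (2 × 0.033) = 3.50 Myr.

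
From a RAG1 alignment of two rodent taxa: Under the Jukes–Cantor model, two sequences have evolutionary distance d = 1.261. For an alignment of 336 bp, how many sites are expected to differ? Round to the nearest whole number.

205

Invert JC69: p = (3/4)(1 − e^(−4d/3)) = 0.75 × (1 − e^(-1.681333)) = 0.75 × (1 − 0.186126) = 0.610406.
Expected differing sites = pL ≈ 0.610406 × 336 = 205.096416 ≈ 205.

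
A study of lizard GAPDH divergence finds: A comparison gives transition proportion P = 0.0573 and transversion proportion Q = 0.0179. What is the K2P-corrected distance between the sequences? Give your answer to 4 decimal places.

Under the Kimura two-parameter model, d = −½ ln(1 − 2P − Q) − ¼ ln(1 − 2Q).
1 − 2P − Q = 0.8675, giving −½ ln(0.8675) = 0.071070.
1 − 2Q = 0.9642, giving −¼ ln(0.9642) = 0.009114.
d = 0.071070 + 0.009114 = 0.080184.

0.0802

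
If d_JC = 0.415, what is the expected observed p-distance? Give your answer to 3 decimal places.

0.319

p = (3/4)(1 − e^(−4d/3)) = 0.75 × (1 − e^(-0.553333)) = 0.75 × (1 − 0.575030) = 0.318728.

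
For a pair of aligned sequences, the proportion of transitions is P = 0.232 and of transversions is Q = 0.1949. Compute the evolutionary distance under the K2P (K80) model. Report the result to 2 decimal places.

0.66

Under the Kimura two-parameter model, d = −½ ln(1 − 2P − Q) − ¼ ln(1 − 2Q).
1 − 2P − Q = 0.3411, giving −½ ln(0.3411) = 0.537790.
1 − 2Q = 0.6102, giving −¼ ln(0.6102) = 0.123492.
d = 0.537790 + 0.123492 = 0.661282.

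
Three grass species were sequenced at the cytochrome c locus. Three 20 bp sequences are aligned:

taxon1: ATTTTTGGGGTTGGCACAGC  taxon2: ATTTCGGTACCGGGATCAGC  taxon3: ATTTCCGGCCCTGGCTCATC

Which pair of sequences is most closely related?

taxon1–taxon2: 9/20 differ, p = 0.450, d = 0.687.
taxon1–taxon3: 7/20 differ, p = 0.350, d = 0.471.
taxon2–taxon3: 6/20 differ, p = 0.300, d = 0.383.
The smallest distance is between taxon2 and taxon3.

taxon2 and taxon3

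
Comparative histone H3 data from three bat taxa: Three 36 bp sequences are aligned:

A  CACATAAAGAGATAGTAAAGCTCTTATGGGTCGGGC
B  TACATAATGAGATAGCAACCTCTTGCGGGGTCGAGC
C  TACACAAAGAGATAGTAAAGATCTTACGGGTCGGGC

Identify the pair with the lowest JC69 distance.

A–B: 12/36 differ, p = 0.333, d = 0.441.
A–C: 4/36 differ, p = 0.111, d = 0.120.
B–C: 12/36 differ, p = 0.333, d = 0.441.
The smallest distance is between A and C.

A and C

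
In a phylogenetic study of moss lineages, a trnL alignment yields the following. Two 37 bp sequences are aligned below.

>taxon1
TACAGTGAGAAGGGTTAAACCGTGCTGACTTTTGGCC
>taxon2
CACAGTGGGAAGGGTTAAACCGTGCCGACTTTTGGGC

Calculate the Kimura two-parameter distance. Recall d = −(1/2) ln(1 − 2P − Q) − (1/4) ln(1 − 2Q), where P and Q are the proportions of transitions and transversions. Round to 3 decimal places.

0.119

Of 37 sites, 3 differences are transitions and 1 are transversions, so P = 3/37 ≈ 0.081081 and Q = 1/37 ≈ 0.027027.
Under the Kimura two-parameter model, d = −½ ln(1 − 2P − Q) − ¼ ln(1 − 2Q).
1 − 2P − Q = 0.810811, giving −½ ln(0.810811) = 0.104860.
1 − 2Q = 0.945946, giving −¼ ln(0.945946) = 0.013892.
d = 0.104860 + 0.013892 = 0.118752.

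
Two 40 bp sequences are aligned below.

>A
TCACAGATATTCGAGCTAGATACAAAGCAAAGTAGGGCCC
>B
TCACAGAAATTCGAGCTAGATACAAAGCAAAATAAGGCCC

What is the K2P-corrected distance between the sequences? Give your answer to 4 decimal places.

Of 40 sites, 2 differences are transitions and 1 are transversions, so P = 2/40 = 0.05 and Q = 1/40 = 0.025.
Under the Kimura two-parameter model, d = −½ ln(1 − 2P − Q) − ¼ ln(1 − 2Q).
1 − 2P − Q = 0.875, giving −½ ln(0.875) = 0.066766.
1 − 2Q = 0.95, giving −¼ ln(0.95) = 0.012823.
d = 0.066766 + 0.012823 = 0.079589.

0.0796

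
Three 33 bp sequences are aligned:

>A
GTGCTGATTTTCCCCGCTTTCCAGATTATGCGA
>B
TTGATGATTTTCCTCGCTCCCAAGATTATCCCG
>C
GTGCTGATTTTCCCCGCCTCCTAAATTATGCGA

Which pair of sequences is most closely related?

A and C

A–B: 9/33 differ, p = 0.273, d = 0.339.
A–C: 4/33 differ, p = 0.121, d = 0.132.
B–C: 10/33 differ, p = 0.303, d = 0.388.
The smallest distance is between A and C.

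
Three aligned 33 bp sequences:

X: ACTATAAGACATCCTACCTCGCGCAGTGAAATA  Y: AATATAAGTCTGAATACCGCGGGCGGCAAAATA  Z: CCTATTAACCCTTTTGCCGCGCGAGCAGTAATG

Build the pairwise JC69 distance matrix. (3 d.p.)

X–Y: 11/33 sites differ → p ≈ 0.333333, d = −0.75 ln(1 − 0.444444) = 0.440839 ≈ 0.441.
X–Z: 15/33 sites differ → p ≈ 0.454545, d = −0.75 ln(1 − 0.60606) = 0.698667 ≈ 0.699.
Y–Z: 17/33 sites differ → p ≈ 0.515152, d = −0.75 ln(1 − 0.686869) = 0.870850 ≈ 0.871.

d(X,Y) = 0.441, d(X,Z) = 0.699, d(Y,Z) = 0.871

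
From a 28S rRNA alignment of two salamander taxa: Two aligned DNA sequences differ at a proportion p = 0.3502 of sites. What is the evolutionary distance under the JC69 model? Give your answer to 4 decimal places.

d = −(3/4) ln(1 − 4p/3) = −0.75 ln(1 − 0.466933) = −0.75 ln(0.533067)
  = −0.75 × (-0.629108) = 0.471831 substitutions/site.

0.4718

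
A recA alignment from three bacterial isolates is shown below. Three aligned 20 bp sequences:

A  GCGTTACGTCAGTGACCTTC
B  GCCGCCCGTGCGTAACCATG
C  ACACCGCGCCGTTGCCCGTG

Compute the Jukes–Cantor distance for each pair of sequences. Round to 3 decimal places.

A–B: 9/20 sites differ → p = 0.45, d = −0.75 ln(1 − 0.6) = 0.687218 ≈ 0.687.
A–C: 11/20 sites differ → p = 0.55, d = −0.75 ln(1 − 0.733333) = 0.991316 ≈ 0.991.
B–C: 11/20 sites differ → p = 0.55, d = −0.75 ln(1 − 0.733333) = 0.991316 ≈ 0.991.

d(A,B) = 0.687, d(A,C) = 0.991, d(B,C) = 0.991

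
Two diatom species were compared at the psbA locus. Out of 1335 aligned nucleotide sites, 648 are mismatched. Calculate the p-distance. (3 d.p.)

p = 648/1335 = 0.485393… ≈ 0.485 (to 3 d.p.).

0.485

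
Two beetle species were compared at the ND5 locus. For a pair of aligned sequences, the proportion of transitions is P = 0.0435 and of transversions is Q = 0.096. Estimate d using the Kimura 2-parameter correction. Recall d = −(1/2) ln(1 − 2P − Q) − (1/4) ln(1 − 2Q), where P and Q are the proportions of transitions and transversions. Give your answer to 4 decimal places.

Under the Kimura two-parameter model, d = −½ ln(1 − 2P − Q) − ¼ ln(1 − 2Q).
1 − 2P − Q = 0.817, giving −½ ln(0.817) = 0.101058.
1 − 2Q = 0.808, giving −¼ ln(0.808) = 0.053298.
d = 0.101058 + 0.053298 = 0.154356.

0.1544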